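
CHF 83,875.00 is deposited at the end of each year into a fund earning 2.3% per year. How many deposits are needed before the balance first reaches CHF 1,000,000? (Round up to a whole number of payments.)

11 payments

Periodic rate r = 0.023 per year.
Ordinary annuity FV: 1,000,000 = 83,875 × [((1+r)^n − 1)/r].
(1+r)^n = 1 + 1,000,000 × r / 83,875, so n = ln(1 + 1,000,000·r/83,875) / ln(1+r) = 10.66.
Round up to a whole number of payments: n = 11.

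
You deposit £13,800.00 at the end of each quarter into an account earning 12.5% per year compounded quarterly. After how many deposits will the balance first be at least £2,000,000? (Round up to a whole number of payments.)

56 payments

Periodic rate r = 0.125/4 per quarter; n is counted in quarters.
Ordinary annuity FV: 2,000,000 = 13,800 × [((1+r)^n − 1)/r].
(1+r)^n = 1 + 2,000,000 × r / 13,800, so n = ln(1 + 2,000,000·r/13,800) / ln(1+r) = 55.57.
Round up to a whole number of payments: n = 56.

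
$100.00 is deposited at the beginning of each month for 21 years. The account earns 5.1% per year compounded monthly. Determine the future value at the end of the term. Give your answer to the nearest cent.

This is an annuity due: 252 deposits of $100.00 at the beginning of each month.
Periodic rate r = 0.051/12 per month; n is counted in months.
FV = PMT × [((1+r)^n − 1)/r] × (1+r) = 100 × [(1+r)^252 − 1] / r × (1+r) = $45,171.90

$45,171.90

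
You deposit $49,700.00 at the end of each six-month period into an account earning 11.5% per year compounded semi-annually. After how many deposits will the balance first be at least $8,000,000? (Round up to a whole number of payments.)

42 payments

Periodic rate r = 0.115/2 per half-year; n is counted in half-years.
Ordinary annuity FV: 8,000,000 = 49,700 × [((1+r)^n − 1)/r].
(1+r)^n = 1 + 8,000,000 × r / 49,700, so n = ln(1 + 8,000,000·r/49,700) / ln(1+r) = 41.64.
Round up to a whole number of payments: n = 42.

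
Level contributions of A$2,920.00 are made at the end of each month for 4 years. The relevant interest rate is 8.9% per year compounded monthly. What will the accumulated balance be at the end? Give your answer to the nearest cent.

A$167,614.57

This is an ordinary annuity: 48 deposits of A$2,920.00 at the end of each month.
Periodic rate r = 0.089/12 per month; n is counted in months.
FV = PMT × [((1+r)^n − 1)/r] = 2,920 × [(1+r)^48 − 1] / r = A$167,614.57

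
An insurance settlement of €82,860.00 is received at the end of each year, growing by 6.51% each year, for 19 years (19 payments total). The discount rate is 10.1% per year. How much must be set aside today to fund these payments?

Periodic rate r = 0.101 per year.
Growing ordinary annuity: PV = PMT₁ × [1 − ((1+g)/(1+r))^n] / (r − g) = 82,860 × [1 − ((1+0.0651)/(1+r))^19] / (r − 0.0651) = €1,078,634.06.

€1,078,634.06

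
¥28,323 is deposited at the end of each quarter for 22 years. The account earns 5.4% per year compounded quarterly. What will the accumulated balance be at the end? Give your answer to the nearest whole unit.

¥4,730,035

This is an ordinary annuity: 88 deposits of ¥28,323 at the end of each quarter.
Periodic rate r = 0.054/4 per quarter; n is counted in quarters.
FV = PMT × [((1+r)^n − 1)/r] = 28,323 × [(1+r)^88 − 1] / r = ¥4,730,035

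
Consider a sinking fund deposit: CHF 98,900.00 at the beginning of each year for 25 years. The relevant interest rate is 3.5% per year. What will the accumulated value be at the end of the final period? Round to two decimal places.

CHF 3,986,965.76

This is an annuity due: 25 deposits of CHF 98,900.00 at the beginning of each year.
Periodic rate r = 0.035 per year.
FV = PMT × [((1+r)^n − 1)/r] × (1+r) = 98,900 × [(1+r)^25 − 1] / r × (1+r) = CHF 3,986,965.76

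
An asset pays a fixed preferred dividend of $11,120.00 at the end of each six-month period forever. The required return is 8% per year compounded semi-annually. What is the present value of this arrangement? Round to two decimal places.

$278,000.00

Periodic rate r = 0.08/2 per half-year.
Level perpetuity: PV = PMT / r = 11,120 / (0.08/2) = $278,000.00.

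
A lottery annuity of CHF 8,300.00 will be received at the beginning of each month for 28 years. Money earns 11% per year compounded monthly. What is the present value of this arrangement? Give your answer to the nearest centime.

CHF 871,165.67

This is an annuity due: 336 payments of CHF 8,300.00 at the beginning of each month.
Periodic rate r = 0.11/12 per month; n is counted in months.
PV = PMT × [(1 − (1+r)^−n)/r] × (1+r) = 8,300 × [1 − (1+r)^−336] / r × (1+r) = CHF 871,165.67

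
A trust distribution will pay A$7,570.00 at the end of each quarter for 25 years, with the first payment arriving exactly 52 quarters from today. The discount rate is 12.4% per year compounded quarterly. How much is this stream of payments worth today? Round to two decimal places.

Ordinary annuity of 100 payments, first payment at period 52.
Periodic rate r = 0.124/4 per quarter; n is counted in quarters.
The ordinary-annuity PV formula values the stream one period before the first payment (period 51); discount that back 51 periods:
PV₀ = 7,570 × [1 − (1+r)^−100] / r × (1+r)^−51 = A$49,038.20

A$49,038.20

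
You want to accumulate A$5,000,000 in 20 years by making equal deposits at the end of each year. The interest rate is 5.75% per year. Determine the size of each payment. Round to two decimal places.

Level ordinary annuity; solve FV = PMT × [((1+r)^n − 1)/r] for PMT.
Periodic rate r = 0.0575 per year.
With n = 20: PMT = 5,000,000 / ([((1+r)^n − 1)/r]) = A$139,617.49

A$139,617.49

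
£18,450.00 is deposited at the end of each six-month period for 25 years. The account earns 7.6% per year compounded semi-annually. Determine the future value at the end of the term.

This is an ordinary annuity: 50 deposits of £18,450.00 at the end of each six-month period.
Periodic rate r = 0.076/2 per half-year; n is counted in half-years.
FV = PMT × [((1+r)^n − 1)/r] = 18,450 × [(1+r)^50 − 1] / r = £2,648,339.88

£2,648,339.88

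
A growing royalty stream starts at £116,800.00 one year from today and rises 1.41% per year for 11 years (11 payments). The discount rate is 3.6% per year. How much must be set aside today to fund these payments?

£1,117,047.66

Periodic rate r = 0.036 per year.
Growing ordinary annuity: PV = PMT₁ × [1 − ((1+g)/(1+r))^n] / (r − g) = 116,800 × [1 − ((1+0.0141)/(1+r))^11] / (r − 0.0141) = £1,117,047.66.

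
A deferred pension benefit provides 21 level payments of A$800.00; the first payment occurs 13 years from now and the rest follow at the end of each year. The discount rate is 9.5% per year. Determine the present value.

Ordinary annuity of 21 payments, first payment at period 13.
Periodic rate r = 0.095 per year.
The ordinary-annuity PV formula values the stream one period before the first payment (period 12); discount that back 12 periods:
PV₀ = 800 × [1 − (1+r)^−21] / r × (1+r)^−12 = A$2,412.58

A$2,412.58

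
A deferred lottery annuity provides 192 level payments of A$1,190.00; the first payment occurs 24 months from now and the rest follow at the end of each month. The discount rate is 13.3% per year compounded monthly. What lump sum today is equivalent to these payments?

Ordinary annuity of 192 payments, first payment at period 24.
Periodic rate r = 0.133/12 per month; n is counted in months.
The ordinary-annuity PV formula values the stream one period before the first payment (period 23); discount that back 23 periods:
PV₀ = 1,190 × [1 − (1+r)^−192] / r × (1+r)^−23 = A$73,286.46

A$73,286.46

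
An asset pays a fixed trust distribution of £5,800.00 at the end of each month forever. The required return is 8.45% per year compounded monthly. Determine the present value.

Periodic rate r = 0.0845/12 per month.
Level perpetuity: PV = PMT / r = 5,800 / (0.0845/12) = £823,668.64.

£823,668.64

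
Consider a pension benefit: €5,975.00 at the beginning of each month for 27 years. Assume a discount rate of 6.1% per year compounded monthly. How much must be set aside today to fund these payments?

This is an annuity due: 324 payments of €5,975.00 at the beginning of each month.
Periodic rate r = 0.061/12 per month; n is counted in months.
PV = PMT × [(1 − (1+r)^−n)/r] × (1+r) = 5,975 × [1 − (1+r)^−324] / r × (1+r) = €952,866.92

€952,866.92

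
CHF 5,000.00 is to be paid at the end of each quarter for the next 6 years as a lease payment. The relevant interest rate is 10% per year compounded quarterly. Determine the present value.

CHF 89,424.93

This is an ordinary annuity: 24 payments of CHF 5,000.00 at the end of each quarter.
Periodic rate r = 0.1/4 per quarter; n is counted in quarters.
PV = PMT × [(1 − (1+r)^−n)/r] = 5,000 × [1 − (1+r)^−24] / r = CHF 89,424.93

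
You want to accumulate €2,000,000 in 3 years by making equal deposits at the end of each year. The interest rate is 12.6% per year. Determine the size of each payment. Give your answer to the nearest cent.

Level ordinary annuity; solve FV = PMT × [((1+r)^n − 1)/r] for PMT.
Periodic rate r = 0.126 per year.
With n = 3: PMT = 2,000,000 / ([((1+r)^n − 1)/r]) = €589,296.72

€589,296.72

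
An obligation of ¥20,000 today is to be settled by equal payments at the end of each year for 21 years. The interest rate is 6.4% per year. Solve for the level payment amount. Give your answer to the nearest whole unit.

Level ordinary annuity; solve PV = PMT × [(1 − (1+r)^−n)/r] for PMT.
Periodic rate r = 0.064 per year.
With n = 21: PMT = 20,000 / ([(1 − (1+r)^−n)/r]) = ¥1,758

¥1,758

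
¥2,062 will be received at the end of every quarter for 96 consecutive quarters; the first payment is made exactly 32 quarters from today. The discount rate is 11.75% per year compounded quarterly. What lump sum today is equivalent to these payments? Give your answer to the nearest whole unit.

Ordinary annuity of 96 payments, first payment at period 32.
Periodic rate r = 0.1175/4 per quarter; n is counted in quarters.
The ordinary-annuity PV formula values the stream one period before the first payment (period 31); discount that back 31 periods:
PV₀ = 2,062 × [1 − (1+r)^−96] / r × (1+r)^−31 = ¥26,835

¥26,835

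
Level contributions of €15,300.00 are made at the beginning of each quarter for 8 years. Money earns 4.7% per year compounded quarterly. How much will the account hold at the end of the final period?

This is an annuity due: 32 deposits of €15,300.00 at the beginning of each quarter.
Periodic rate r = 0.047/4 per quarter; n is counted in quarters.
FV = PMT × [((1+r)^n − 1)/r] × (1+r) = 15,300 × [(1+r)^32 − 1] / r × (1+r) = €597,135.05

€597,135.05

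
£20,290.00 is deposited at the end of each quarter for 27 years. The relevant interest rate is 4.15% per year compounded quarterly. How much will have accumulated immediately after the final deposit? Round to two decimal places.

£4,006,637.80

This is an ordinary annuity: 108 deposits of £20,290.00 at the end of each quarter.
Periodic rate r = 0.0415/4 per quarter; n is counted in quarters.
FV = PMT × [((1+r)^n − 1)/r] = 20,290 × [(1+r)^108 − 1] / r = £4,006,637.80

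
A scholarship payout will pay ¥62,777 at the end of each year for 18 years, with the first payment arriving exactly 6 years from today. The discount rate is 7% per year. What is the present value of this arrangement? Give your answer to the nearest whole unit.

Ordinary annuity of 18 payments, first payment at period 6.
Periodic rate r = 0.07 per year.
The ordinary-annuity PV formula values the stream one period before the first payment (period 5); discount that back 5 periods:
PV₀ = 62,777 × [1 − (1+r)^−18] / r × (1+r)^−5 = ¥450,236

¥450,236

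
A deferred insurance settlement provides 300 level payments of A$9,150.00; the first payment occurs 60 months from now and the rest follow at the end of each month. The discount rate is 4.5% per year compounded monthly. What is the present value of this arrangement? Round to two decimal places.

Ordinary annuity of 300 payments, first payment at period 60.
Periodic rate r = 0.045/12 per month; n is counted in months.
The ordinary-annuity PV formula values the stream one period before the first payment (period 59); discount that back 59 periods:
PV₀ = 9,150 × [1 − (1+r)^−300] / r × (1+r)^−59 = A$1,319,985.73

A$1,319,985.73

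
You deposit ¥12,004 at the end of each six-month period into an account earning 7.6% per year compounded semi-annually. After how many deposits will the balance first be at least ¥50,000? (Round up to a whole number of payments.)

4 payments

Periodic rate r = 0.076/2 per half-year; n is counted in half-years.
Ordinary annuity FV: 50,000 = 12,004 × [((1+r)^n − 1)/r].
(1+r)^n = 1 + 50,000 × r / 12,004, so n = ln(1 + 50,000·r/12,004) / ln(1+r) = 3.94.
Round up to a whole number of payments: n = 4.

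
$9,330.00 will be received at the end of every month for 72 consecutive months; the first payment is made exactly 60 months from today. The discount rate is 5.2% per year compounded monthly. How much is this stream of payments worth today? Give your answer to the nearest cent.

Ordinary annuity of 72 payments, first payment at period 60.
Periodic rate r = 0.052/12 per month; n is counted in months.
The ordinary-annuity PV formula values the stream one period before the first payment (period 59); discount that back 59 periods:
PV₀ = 9,330 × [1 − (1+r)^−72] / r × (1+r)^−59 = $446,302.21

$446,302.21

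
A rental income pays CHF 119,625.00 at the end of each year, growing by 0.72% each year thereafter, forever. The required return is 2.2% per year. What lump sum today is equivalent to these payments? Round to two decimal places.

CHF 8,082,770.27

Periodic rate r = 0.022 per year.
Growing perpetuity (Gordon): PV = PMT₁ / (r − g) = 119,625 / (r − 0.0072) = CHF 8,082,770.27.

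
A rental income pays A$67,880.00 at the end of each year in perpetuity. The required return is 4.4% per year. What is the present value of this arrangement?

Periodic rate r = 0.044 per year.
Level perpetuity: PV = PMT / r = 67,880 / (0.044) = A$1,542,727.27.

A$1,542,727.27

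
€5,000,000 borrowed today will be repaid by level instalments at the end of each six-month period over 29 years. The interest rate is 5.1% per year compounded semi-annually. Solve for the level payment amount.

€166,043.75

Level ordinary annuity; solve PV = PMT × [(1 − (1+r)^−n)/r] for PMT.
Periodic rate r = 0.051/2 per half-year; n is counted in half-years.
With n = 58: PMT = 5,000,000 / ([(1 − (1+r)^−n)/r]) = €166,043.75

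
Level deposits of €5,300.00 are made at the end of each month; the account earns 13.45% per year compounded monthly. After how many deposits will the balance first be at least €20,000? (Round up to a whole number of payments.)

Periodic rate r = 0.1345/12 per month; n is counted in months.
Ordinary annuity FV: 20,000 = 5,300 × [((1+r)^n − 1)/r].
(1+r)^n = 1 + 20,000 × r / 5,300, so n = ln(1 + 20,000·r/5,300) / ln(1+r) = 3.72.
Round up to a whole number of payments: n = 4.

4 payments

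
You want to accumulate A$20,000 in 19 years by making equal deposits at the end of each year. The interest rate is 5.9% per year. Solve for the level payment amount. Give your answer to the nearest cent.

Level ordinary annuity; solve FV = PMT × [((1+r)^n − 1)/r] for PMT.
Periodic rate r = 0.059 per year.
With n = 19: PMT = 20,000 / ([((1+r)^n − 1)/r]) = A$598.43

A$598.43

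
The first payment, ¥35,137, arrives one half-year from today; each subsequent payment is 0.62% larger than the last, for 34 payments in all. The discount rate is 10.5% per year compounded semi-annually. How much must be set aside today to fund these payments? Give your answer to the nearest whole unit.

¥594,500

Periodic rate r = 0.105/2 per half-year; n is counted in half-years.
Growing ordinary annuity: PV = PMT₁ × [1 − ((1+g)/(1+r))^n] / (r − g) = 35,137 × [1 − ((1+0.0062)/(1+r))^34] / (r − 0.0062) = ¥594,500.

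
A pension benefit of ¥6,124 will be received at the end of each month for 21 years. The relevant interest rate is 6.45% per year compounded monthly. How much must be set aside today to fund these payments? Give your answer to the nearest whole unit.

¥844,241

This is an ordinary annuity: 252 payments of ¥6,124 at the end of each month.
Periodic rate r = 0.0645/12 per month; n is counted in months.
PV = PMT × [(1 − (1+r)^−n)/r] = 6,124 × [1 − (1+r)^−252] / r = ¥844,241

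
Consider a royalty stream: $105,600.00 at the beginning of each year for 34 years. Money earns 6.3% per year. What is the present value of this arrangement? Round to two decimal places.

$1,558,574.31

This is an annuity due: 34 payments of $105,600.00 at the beginning of each year.
Periodic rate r = 0.063 per year.
PV = PMT × [(1 − (1+r)^−n)/r] × (1+r) = 105,600 × [1 − (1+r)^−34] / r × (1+r) = $1,558,574.31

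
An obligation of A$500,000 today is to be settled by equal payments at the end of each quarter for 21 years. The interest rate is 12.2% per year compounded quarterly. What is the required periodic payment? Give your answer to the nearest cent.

A$16,579.01

Level ordinary annuity; solve PV = PMT × [(1 − (1+r)^−n)/r] for PMT.
Periodic rate r = 0.122/4 per quarter; n is counted in quarters.
With n = 84: PMT = 500,000 / ([(1 − (1+r)^−n)/r]) = A$16,579.01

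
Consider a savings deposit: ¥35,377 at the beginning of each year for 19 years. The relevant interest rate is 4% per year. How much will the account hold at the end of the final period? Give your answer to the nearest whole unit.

This is an annuity due: 19 deposits of ¥35,377 at the beginning of each year.
Periodic rate r = 0.04 per year.
FV = PMT × [((1+r)^n − 1)/r] × (1+r) = 35,377 × [(1+r)^19 − 1] / r × (1+r) = ¥1,018,082

¥1,018,082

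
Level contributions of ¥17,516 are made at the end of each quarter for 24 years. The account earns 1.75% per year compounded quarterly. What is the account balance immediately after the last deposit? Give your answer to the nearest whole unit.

¥2,084,176

This is an ordinary annuity: 96 deposits of ¥17,516 at the end of each quarter.
Periodic rate r = 0.0175/4 per quarter; n is counted in quarters.
FV = PMT × [((1+r)^n − 1)/r] = 17,516 × [(1+r)^96 − 1] / r = ¥2,084,176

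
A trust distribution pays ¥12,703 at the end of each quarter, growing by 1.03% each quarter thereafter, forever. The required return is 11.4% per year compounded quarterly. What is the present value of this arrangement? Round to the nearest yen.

¥697,967

Periodic rate r = 0.114/4 per quarter.
Growing perpetuity (Gordon): PV = PMT₁ / (r − g) = 12,703 / (r − 0.0103) = ¥697,967.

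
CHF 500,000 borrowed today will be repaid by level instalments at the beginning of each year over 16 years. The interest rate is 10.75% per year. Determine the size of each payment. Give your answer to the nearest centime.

Level annuity due; solve PV = PMT × [(1 − (1+r)^−n)/r] × (1+r) for PMT.
Periodic rate r = 0.1075 per year.
With n = 16: PMT = 500,000 / ([(1 − (1+r)^−n)/r] × (1+r)) = CHF 60,304.78

CHF 60,304.78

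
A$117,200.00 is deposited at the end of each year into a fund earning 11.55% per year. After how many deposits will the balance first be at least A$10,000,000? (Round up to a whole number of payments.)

22 payments

Periodic rate r = 0.1155 per year.
Ordinary annuity FV: 10,000,000 = 117,200 × [((1+r)^n − 1)/r].
(1+r)^n = 1 + 10,000,000 × r / 117,200, so n = ln(1 + 10,000,000·r/117,200) / ln(1+r) = 21.82.
Round up to a whole number of payments: n = 22.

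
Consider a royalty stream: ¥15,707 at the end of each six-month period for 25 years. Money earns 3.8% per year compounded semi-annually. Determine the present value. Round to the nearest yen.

¥504,109

This is an ordinary annuity: 50 payments of ¥15,707 at the end of each six-month period.
Periodic rate r = 0.038/2 per half-year; n is counted in half-years.
PV = PMT × [(1 − (1+r)^−n)/r] = 15,707 × [1 − (1+r)^−50] / r = ¥504,109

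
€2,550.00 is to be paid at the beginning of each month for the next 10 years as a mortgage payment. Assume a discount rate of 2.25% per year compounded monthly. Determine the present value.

This is an annuity due: 120 payments of €2,550.00 at the beginning of each month.
Periodic rate r = 0.0225/12 per month; n is counted in months.
PV = PMT × [(1 − (1+r)^−n)/r] × (1+r) = 2,550 × [1 − (1+r)^−120] / r × (1+r) = €274,302.48

€274,302.48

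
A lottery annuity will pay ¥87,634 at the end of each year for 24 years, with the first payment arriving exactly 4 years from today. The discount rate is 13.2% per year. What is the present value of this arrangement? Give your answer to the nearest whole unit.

¥434,330

Ordinary annuity of 24 payments, first payment at period 4.
Periodic rate r = 0.132 per year.
The ordinary-annuity PV formula values the stream one period before the first payment (period 3); discount that back 3 periods:
PV₀ = 87,634 × [1 − (1+r)^−24] / r × (1+r)^−3 = ¥434,330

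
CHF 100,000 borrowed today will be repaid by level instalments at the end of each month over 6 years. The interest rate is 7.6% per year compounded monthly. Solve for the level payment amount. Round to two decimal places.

Level ordinary annuity; solve PV = PMT × [(1 − (1+r)^−n)/r] for PMT.
Periodic rate r = 0.076/12 per month; n is counted in months.
With n = 72: PMT = 100,000 / ([(1 − (1+r)^−n)/r]) = CHF 1,733.86

CHF 1,733.86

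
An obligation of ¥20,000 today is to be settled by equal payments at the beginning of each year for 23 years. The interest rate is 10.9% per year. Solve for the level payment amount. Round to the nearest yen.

¥2,166

Level annuity due; solve PV = PMT × [(1 − (1+r)^−n)/r] × (1+r) for PMT.
Periodic rate r = 0.109 per year.
With n = 23: PMT = 20,000 / ([(1 − (1+r)^−n)/r] × (1+r)) = ¥2,166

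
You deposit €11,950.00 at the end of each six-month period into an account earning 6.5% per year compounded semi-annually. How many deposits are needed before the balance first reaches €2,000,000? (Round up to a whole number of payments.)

59 payments

Periodic rate r = 0.065/2 per half-year; n is counted in half-years.
Ordinary annuity FV: 2,000,000 = 11,950 × [((1+r)^n − 1)/r].
(1+r)^n = 1 + 2,000,000 × r / 11,950, so n = ln(1 + 2,000,000·r/11,950) / ln(1+r) = 58.23.
Round up to a whole number of payments: n = 59.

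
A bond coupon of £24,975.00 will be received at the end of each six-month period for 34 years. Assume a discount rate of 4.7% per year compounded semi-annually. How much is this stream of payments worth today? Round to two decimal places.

This is an ordinary annuity: 68 payments of £24,975.00 at the end of each six-month period.
Periodic rate r = 0.047/2 per half-year; n is counted in half-years.
PV = PMT × [(1 − (1+r)^−n)/r] = 24,975 × [1 − (1+r)^−68] / r = £843,755.91

£843,755.91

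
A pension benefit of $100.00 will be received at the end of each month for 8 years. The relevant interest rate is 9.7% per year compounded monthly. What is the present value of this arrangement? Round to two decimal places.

This is an ordinary annuity: 96 payments of $100.00 at the end of each month.
Periodic rate r = 0.097/12 per month; n is counted in months.
PV = PMT × [(1 − (1+r)^−n)/r] = 100 × [1 − (1+r)^−96] / r = $6,659.61

$6,659.61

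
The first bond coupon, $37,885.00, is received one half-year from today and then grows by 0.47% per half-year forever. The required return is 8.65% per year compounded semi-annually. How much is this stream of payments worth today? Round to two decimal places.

Periodic rate r = 0.0865/2 per half-year.
Growing perpetuity (Gordon): PV = PMT₁ / (r − g) = 37,885 / (r − 0.0047) = $982,749.68.

$982,749.68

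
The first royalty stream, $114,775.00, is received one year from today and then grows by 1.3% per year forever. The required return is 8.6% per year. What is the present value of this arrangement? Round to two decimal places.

Periodic rate r = 0.086 per year.
Growing perpetuity (Gordon): PV = PMT₁ / (r − g) = 114,775 / (r − 0.013) = $1,572,260.27.

$1,572,260.27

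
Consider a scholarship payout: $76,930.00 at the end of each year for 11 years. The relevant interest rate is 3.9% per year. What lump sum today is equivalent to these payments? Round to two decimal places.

This is an ordinary annuity: 11 payments of $76,930.00 at the end of each year.
Periodic rate r = 0.039 per year.
PV = PMT × [(1 − (1+r)^−n)/r] = 76,930 × [1 − (1+r)^−11] / r = $677,592.93

$677,592.93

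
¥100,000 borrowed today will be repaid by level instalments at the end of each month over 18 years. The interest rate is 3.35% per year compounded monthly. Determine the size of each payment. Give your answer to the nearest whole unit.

Level ordinary annuity; solve PV = PMT × [(1 − (1+r)^−n)/r] for PMT.
Periodic rate r = 0.0335/12 per month; n is counted in months.
With n = 216: PMT = 100,000 / ([(1 − (1+r)^−n)/r]) = ¥617

¥617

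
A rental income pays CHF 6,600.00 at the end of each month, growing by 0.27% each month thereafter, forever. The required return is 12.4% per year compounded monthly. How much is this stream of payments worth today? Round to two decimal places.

Periodic rate r = 0.124/12 per month.
Growing perpetuity (Gordon): PV = PMT₁ / (r − g) = 6,600 / (r − 0.0027) = CHF 864,628.82.

CHF 864,628.82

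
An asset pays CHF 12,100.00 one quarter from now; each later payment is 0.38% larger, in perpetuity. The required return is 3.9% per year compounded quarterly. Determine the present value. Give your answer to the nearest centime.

Periodic rate r = 0.039/4 per quarter.
Growing perpetuity (Gordon): PV = PMT₁ / (r − g) = 12,100 / (r − 0.0038) = CHF 2,033,613.45.

CHF 2,033,613.45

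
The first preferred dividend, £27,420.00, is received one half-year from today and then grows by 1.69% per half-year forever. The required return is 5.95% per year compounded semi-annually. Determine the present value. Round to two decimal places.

Periodic rate r = 0.0595/2 per half-year.
Growing perpetuity (Gordon): PV = PMT₁ / (r − g) = 27,420 / (r − 0.0169) = £2,133,852.14.

£2,133,852.14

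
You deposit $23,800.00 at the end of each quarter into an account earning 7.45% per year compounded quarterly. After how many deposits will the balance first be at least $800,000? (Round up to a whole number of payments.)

27 payments

Periodic rate r = 0.0745/4 per quarter; n is counted in quarters.
Ordinary annuity FV: 800,000 = 23,800 × [((1+r)^n − 1)/r].
(1+r)^n = 1 + 800,000 × r / 23,800, so n = ln(1 + 800,000·r/23,800) / ln(1+r) = 26.34.
Round up to a whole number of payments: n = 27.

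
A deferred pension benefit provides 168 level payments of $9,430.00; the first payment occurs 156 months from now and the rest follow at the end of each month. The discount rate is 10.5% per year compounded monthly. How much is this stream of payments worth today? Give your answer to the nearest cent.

$214,661.39

Ordinary annuity of 168 payments, first payment at period 156.
Periodic rate r = 0.105/12 per month; n is counted in months.
The ordinary-annuity PV formula values the stream one period before the first payment (period 155); discount that back 155 periods:
PV₀ = 9,430 × [1 − (1+r)^−168] / r × (1+r)^−155 = $214,661.39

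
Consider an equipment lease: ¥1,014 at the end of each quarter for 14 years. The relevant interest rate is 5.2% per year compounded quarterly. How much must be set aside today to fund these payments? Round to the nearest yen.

This is an ordinary annuity: 56 payments of ¥1,014 at the end of each quarter.
Periodic rate r = 0.052/4 per quarter; n is counted in quarters.
PV = PMT × [(1 − (1+r)^−n)/r] = 1,014 × [1 − (1+r)^−56] / r = ¥40,159

¥40,159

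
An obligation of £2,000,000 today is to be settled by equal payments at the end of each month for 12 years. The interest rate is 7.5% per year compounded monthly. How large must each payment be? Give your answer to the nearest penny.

£21,104.53

Level ordinary annuity; solve PV = PMT × [(1 − (1+r)^−n)/r] for PMT.
Periodic rate r = 0.075/12 per month; n is counted in months.
With n = 144: PMT = 2,000,000 / ([(1 − (1+r)^−n)/r]) = £21,104.53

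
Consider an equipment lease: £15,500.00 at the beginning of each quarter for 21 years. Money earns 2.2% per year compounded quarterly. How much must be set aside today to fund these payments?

£1,046,137.62

This is an annuity due: 84 payments of £15,500.00 at the beginning of each quarter.
Periodic rate r = 0.022/4 per quarter; n is counted in quarters.
PV = PMT × [(1 − (1+r)^−n)/r] × (1+r) = 15,500 × [1 − (1+r)^−84] / r × (1+r) = £1,046,137.62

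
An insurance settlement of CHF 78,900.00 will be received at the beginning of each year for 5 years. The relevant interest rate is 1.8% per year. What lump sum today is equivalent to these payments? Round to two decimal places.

This is an annuity due: 5 payments of CHF 78,900.00 at the beginning of each year.
Periodic rate r = 0.018 per year.
PV = PMT × [(1 − (1+r)^−n)/r] × (1+r) = 78,900 × [1 − (1+r)^−5] / r × (1+r) = CHF 380,793.62

CHF 380,793.62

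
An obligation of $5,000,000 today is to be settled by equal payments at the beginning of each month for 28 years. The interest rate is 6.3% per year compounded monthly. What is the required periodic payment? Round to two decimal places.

Level annuity due; solve PV = PMT × [(1 − (1+r)^−n)/r] × (1+r) for PMT.
Periodic rate r = 0.063/12 per month; n is counted in months.
With n = 336: PMT = 5,000,000 / ([(1 − (1+r)^−n)/r] × (1+r)) = $31,543.06

$31,543.06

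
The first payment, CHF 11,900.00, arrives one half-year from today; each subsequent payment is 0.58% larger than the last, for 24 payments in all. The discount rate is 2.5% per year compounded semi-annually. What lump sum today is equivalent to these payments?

Periodic rate r = 0.025/2 per half-year; n is counted in half-years.
Growing ordinary annuity: PV = PMT₁ × [1 − ((1+g)/(1+r))^n] / (r − g) = 11,900 × [1 − ((1+0.0058)/(1+r))^24] / (r − 0.0058) = CHF 261,614.99.

CHF 261,614.99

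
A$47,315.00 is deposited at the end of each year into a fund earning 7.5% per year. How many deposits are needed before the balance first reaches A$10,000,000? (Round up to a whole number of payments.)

Periodic rate r = 0.075 per year.
Ordinary annuity FV: 10,000,000 = 47,315 × [((1+r)^n − 1)/r].
(1+r)^n = 1 + 10,000,000 × r / 47,315, so n = ln(1 + 10,000,000·r/47,315) / ln(1+r) = 39.05.
Round up to a whole number of payments: n = 40.

40 payments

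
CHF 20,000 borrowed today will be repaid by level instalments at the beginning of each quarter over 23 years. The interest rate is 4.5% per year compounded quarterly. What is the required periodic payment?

Level annuity due; solve PV = PMT × [(1 − (1+r)^−n)/r] × (1+r) for PMT.
Periodic rate r = 0.045/4 per quarter; n is counted in quarters.
With n = 92: PMT = 20,000 / ([(1 − (1+r)^−n)/r] × (1+r)) = CHF 346.18

CHF 346.18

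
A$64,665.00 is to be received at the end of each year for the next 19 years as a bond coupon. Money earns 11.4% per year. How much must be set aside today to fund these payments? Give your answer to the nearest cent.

A$494,300.19

This is an ordinary annuity: 19 payments of A$64,665.00 at the end of each year.
Periodic rate r = 0.114 per year.
PV = PMT × [(1 − (1+r)^−n)/r] = 64,665 × [1 − (1+r)^−19] / r = A$494,300.19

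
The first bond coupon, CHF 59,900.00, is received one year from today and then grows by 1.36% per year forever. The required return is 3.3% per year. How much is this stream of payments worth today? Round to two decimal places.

CHF 3,087,628.87

Periodic rate r = 0.033 per year.
Growing perpetuity (Gordon): PV = PMT₁ / (r − g) = 59,900 / (r − 0.0136) = CHF 3,087,628.87.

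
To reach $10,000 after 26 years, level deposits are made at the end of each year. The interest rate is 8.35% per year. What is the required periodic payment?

$118.52

Level ordinary annuity; solve FV = PMT × [((1+r)^n − 1)/r] for PMT.
Periodic rate r = 0.0835 per year.
With n = 26: PMT = 10,000 / ([((1+r)^n − 1)/r]) = $118.52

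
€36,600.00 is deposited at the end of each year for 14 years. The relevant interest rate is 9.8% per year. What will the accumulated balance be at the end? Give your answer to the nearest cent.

This is an ordinary annuity: 14 deposits of €36,600.00 at the end of each year.
Periodic rate r = 0.098 per year.
FV = PMT × [((1+r)^n − 1)/r] = 36,600 × [(1+r)^14 − 1] / r = €1,009,102.66

€1,009,102.66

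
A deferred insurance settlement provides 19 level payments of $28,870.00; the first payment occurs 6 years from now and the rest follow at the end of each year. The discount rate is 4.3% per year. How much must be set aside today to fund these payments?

$299,517.02

Ordinary annuity of 19 payments, first payment at period 6.
Periodic rate r = 0.043 per year.
The ordinary-annuity PV formula values the stream one period before the first payment (period 5); discount that back 5 periods:
PV₀ = 28,870 × [1 − (1+r)^−19] / r × (1+r)^−5 = $299,517.02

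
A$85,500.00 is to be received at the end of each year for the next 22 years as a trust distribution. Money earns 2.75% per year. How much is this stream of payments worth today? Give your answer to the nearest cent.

A$1,397,369.24

This is an ordinary annuity: 22 payments of A$85,500.00 at the end of each year.
Periodic rate r = 0.0275 per year.
PV = PMT × [(1 − (1+r)^−n)/r] = 85,500 × [1 − (1+r)^−22] / r = A$1,397,369.24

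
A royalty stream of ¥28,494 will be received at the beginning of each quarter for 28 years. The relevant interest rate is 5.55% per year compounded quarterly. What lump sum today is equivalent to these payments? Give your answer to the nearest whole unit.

This is an annuity due: 112 payments of ¥28,494 at the beginning of each quarter.
Periodic rate r = 0.0555/4 per quarter; n is counted in quarters.
PV = PMT × [(1 − (1+r)^−n)/r] × (1+r) = 28,494 × [1 − (1+r)^−112] / r × (1+r) = ¥1,637,228

¥1,637,228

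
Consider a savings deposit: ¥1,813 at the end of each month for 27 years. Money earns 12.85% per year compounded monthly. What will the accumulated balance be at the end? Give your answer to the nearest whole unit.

This is an ordinary annuity: 324 deposits of ¥1,813 at the end of each month.
Periodic rate r = 0.1285/12 per month; n is counted in months.
FV = PMT × [((1+r)^n − 1)/r] = 1,813 × [(1+r)^324 − 1] / r = ¥5,169,573

¥5,169,573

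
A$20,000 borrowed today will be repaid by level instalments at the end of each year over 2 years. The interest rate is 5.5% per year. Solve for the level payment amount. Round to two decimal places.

Level ordinary annuity; solve PV = PMT × [(1 − (1+r)^−n)/r] for PMT.
Periodic rate r = 0.055 per year.
With n = 2: PMT = 20,000 / ([(1 − (1+r)^−n)/r]) = A$10,832.36

A$10,832.36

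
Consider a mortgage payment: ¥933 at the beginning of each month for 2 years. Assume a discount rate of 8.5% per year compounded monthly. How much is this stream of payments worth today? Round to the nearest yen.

¥20,671

This is an annuity due: 24 payments of ¥933 at the beginning of each month.
Periodic rate r = 0.085/12 per month; n is counted in months.
PV = PMT × [(1 − (1+r)^−n)/r] × (1+r) = 933 × [1 − (1+r)^−24] / r × (1+r) = ¥20,671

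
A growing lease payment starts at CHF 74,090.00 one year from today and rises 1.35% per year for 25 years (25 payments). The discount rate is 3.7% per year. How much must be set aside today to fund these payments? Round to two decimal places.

CHF 1,375,237.15

Periodic rate r = 0.037 per year.
Growing ordinary annuity: PV = PMT₁ × [1 − ((1+g)/(1+r))^n] / (r − g) = 74,090 × [1 − ((1+0.0135)/(1+r))^25] / (r − 0.0135) = CHF 1,375,237.15.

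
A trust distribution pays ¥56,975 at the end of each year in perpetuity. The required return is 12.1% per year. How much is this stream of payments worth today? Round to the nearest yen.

¥470,868

Periodic rate r = 0.121 per year.
Level perpetuity: PV = PMT / r = 56,975 / (0.121) = ¥470,868.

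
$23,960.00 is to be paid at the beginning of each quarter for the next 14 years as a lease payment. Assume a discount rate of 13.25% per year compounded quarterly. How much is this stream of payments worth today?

This is an annuity due: 56 payments of $23,960.00 at the beginning of each quarter.
Periodic rate r = 0.1325/4 per quarter; n is counted in quarters.
PV = PMT × [(1 − (1+r)^−n)/r] × (1+r) = 23,960 × [1 − (1+r)^−56] / r × (1+r) = $626,798.52

$626,798.52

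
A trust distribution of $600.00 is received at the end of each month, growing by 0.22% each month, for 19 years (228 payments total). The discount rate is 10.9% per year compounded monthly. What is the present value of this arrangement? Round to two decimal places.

$68,861.14

Periodic rate r = 0.109/12 per month; n is counted in months.
Growing ordinary annuity: PV = PMT₁ × [1 − ((1+g)/(1+r))^n] / (r − g) = 600 × [1 − ((1+0.0022)/(1+r))^228] / (r − 0.0022) = $68,861.14.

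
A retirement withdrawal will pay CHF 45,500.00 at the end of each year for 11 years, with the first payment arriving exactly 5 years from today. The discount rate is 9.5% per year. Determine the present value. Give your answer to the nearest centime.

CHF 210,378.07

Ordinary annuity of 11 payments, first payment at period 5.
Periodic rate r = 0.095 per year.
The ordinary-annuity PV formula values the stream one period before the first payment (period 4); discount that back 4 periods:
PV₀ = 45,500 × [1 − (1+r)^−11] / r × (1+r)^−4 = CHF 210,378.07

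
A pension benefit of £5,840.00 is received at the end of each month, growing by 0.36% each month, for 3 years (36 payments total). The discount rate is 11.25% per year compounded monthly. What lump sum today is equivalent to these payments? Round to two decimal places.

£188,723.47

Periodic rate r = 0.1125/12 per month; n is counted in months.
Growing ordinary annuity: PV = PMT₁ × [1 − ((1+g)/(1+r))^n] / (r − g) = 5,840 × [1 − ((1+0.0036)/(1+r))^36] / (r − 0.0036) = £188,723.47.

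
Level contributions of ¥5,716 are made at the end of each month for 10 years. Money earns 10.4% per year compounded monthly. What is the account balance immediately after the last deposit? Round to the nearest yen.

¥1,198,097

This is an ordinary annuity: 120 deposits of ¥5,716 at the end of each month.
Periodic rate r = 0.104/12 per month; n is counted in months.
FV = PMT × [((1+r)^n − 1)/r] = 5,716 × [(1+r)^120 − 1] / r = ¥1,198,097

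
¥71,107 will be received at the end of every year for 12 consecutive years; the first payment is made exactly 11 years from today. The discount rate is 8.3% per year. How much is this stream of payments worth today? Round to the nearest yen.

¥237,712

Ordinary annuity of 12 payments, first payment at period 11.
Periodic rate r = 0.083 per year.
The ordinary-annuity PV formula values the stream one period before the first payment (period 10); discount that back 10 periods:
PV₀ = 71,107 × [1 − (1+r)^−12] / r × (1+r)^−10 = ¥237,712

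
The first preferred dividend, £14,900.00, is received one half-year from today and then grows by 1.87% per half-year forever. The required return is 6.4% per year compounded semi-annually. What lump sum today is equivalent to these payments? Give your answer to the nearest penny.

Periodic rate r = 0.064/2 per half-year.
Growing perpetuity (Gordon): PV = PMT₁ / (r − g) = 14,900 / (r − 0.0187) = £1,120,300.75.

£1,120,300.75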